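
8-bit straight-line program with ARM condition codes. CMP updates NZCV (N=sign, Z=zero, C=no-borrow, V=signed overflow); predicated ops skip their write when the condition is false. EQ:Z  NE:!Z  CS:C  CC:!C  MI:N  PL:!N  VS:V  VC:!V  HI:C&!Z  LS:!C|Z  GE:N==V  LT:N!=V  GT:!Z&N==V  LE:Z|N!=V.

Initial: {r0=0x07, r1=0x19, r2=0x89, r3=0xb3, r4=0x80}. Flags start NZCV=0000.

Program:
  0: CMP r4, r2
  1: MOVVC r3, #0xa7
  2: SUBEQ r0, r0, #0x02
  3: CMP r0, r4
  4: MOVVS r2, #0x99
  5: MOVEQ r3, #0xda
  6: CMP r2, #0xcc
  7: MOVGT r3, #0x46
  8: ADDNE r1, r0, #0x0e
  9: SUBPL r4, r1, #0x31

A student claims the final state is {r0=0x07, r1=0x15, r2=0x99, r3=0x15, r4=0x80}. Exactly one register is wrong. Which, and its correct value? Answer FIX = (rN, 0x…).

FIX = (r3, 0xa7)

[0] flags=1000 → (cmp)
[1] flags=1000 VC?T → r3=0xa7
[2] flags=1000 EQ?F → skip
[3] flags=1001 → (cmp)
[4] flags=1001 VS?T → r2=0x99
[5] flags=1001 EQ?F → skip
[6] flags=1000 → (cmp)
[7] flags=1000 GT?F → skip
[8] flags=1000 NE?T → r1=0x15
[9] flags=1000 PL?F → skip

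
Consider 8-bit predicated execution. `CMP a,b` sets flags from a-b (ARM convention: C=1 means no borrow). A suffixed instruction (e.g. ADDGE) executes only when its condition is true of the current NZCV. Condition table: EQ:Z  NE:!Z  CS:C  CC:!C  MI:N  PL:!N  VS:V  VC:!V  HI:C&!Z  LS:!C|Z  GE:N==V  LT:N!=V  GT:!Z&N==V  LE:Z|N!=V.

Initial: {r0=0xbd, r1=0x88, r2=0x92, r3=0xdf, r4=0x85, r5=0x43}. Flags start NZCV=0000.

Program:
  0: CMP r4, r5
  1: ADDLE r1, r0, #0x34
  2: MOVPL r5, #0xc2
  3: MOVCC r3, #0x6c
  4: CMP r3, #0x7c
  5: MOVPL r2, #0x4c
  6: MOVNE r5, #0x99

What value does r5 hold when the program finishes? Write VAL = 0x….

[0] flags=0011 → (cmp)
[1] flags=0011 LE?T → r1=0xf1
[2] flags=0011 PL?T → r5=0xc2
[3] flags=0011 CC?F → skip
[4] flags=0011 → (cmp)
[5] flags=0011 PL?T → r2=0x4c
[6] flags=0011 NE?T → r5=0x99

VAL = 0x99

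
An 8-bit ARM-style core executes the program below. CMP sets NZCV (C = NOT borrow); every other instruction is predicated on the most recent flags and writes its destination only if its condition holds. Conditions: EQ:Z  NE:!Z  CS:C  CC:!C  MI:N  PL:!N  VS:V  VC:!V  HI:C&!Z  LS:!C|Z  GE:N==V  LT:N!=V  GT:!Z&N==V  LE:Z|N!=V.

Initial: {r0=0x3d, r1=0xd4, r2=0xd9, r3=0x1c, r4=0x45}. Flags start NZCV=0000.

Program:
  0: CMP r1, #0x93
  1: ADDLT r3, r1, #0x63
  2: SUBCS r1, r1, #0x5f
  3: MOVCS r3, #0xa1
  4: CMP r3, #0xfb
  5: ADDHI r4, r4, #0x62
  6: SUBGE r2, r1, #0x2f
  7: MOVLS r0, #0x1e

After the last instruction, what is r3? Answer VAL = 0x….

VAL = 0xa1

0: ✓ CMP  NZCV=0010
1: · ADDLT
2: ✓ SUBCS  r1←0x75
3: ✓ MOVCS  r3←0xa1
4: ✓ CMP  NZCV=1000
5: · ADDHI
6: · SUBGE
7: ✓ MOVLS  r0←0x1e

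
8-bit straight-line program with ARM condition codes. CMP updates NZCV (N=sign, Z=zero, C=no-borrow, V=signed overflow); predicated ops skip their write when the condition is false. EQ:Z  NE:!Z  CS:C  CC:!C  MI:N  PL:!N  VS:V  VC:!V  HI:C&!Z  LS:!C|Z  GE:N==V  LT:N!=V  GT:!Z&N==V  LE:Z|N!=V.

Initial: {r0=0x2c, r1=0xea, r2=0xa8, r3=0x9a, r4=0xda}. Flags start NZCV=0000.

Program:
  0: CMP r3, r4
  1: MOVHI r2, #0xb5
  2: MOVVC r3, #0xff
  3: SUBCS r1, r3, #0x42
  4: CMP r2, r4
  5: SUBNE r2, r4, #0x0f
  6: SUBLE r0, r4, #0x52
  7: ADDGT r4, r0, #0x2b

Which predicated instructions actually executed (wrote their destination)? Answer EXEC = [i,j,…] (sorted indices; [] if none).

0: ✓ CMP  NZCV=1000
1: · MOVHI
2: ✓ MOVVC  r3←0xff
3: · SUBCS
4: ✓ CMP  NZCV=1000
5: ✓ SUBNE  r2←0xcb
6: ✓ SUBLE  r0←0x88
7: · ADDGT

EXEC = [2,5,6]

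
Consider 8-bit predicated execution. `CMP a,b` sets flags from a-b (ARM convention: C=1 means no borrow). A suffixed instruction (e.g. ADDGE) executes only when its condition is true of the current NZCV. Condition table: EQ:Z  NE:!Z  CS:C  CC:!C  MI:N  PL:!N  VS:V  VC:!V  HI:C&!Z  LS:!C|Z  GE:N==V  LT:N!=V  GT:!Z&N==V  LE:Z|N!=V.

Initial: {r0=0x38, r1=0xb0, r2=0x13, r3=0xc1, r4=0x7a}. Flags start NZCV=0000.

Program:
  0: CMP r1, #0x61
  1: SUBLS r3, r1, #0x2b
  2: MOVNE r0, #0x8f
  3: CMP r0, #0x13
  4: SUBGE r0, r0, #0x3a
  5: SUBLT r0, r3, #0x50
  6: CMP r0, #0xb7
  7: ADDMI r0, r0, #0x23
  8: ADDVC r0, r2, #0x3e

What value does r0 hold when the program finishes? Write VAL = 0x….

[0] flags=0011 → (cmp)
[1] flags=0011 LS?F → skip
[2] flags=0011 NE?T → r0=0x8f
[3] flags=0011 → (cmp)
[4] flags=0011 GE?F → skip
[5] flags=0011 LT?T → r0=0x71
[6] flags=1001 → (cmp)
[7] flags=1001 MI?T → r0=0x94
[8] flags=1001 VC?F → skip

VAL = 0x94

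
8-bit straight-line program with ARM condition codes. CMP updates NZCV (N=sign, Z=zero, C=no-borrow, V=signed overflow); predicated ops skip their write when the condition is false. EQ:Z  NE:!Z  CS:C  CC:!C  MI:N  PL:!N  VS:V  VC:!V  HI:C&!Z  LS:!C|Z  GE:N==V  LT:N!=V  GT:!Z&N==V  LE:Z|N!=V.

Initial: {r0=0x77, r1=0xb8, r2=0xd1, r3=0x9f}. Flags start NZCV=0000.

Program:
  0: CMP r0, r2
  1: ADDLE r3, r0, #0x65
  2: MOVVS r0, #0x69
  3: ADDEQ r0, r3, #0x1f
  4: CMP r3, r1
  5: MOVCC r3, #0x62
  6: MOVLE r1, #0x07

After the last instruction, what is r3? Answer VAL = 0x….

VAL = 0x62

[0] flags=1001 → (cmp)
[1] flags=1001 LE?F → skip
[2] flags=1001 VS?T → r0=0x69
[3] flags=1001 EQ?F → skip
[4] flags=1000 → (cmp)
[5] flags=1000 CC?T → r3=0x62
[6] flags=1000 LE?T → r1=0x07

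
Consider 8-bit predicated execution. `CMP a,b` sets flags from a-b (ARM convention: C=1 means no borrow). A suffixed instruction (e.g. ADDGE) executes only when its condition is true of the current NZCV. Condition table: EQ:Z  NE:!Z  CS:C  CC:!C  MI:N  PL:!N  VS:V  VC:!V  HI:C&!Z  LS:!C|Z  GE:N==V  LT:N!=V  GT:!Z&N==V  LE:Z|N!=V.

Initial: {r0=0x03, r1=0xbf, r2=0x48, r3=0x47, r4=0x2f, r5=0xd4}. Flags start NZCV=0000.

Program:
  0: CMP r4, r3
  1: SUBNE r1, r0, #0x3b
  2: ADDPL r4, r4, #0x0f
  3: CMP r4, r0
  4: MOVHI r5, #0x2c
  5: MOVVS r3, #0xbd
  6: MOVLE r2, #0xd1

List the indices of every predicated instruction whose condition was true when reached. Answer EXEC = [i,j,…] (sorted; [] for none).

EXEC = [1,4]

0: ✓ CMP  NZCV=1000
1: ✓ SUBNE  r1←0xc8
2: · ADDPL
3: ✓ CMP  NZCV=0010
4: ✓ MOVHI  r5←0x2c
5: · MOVVS
6: · MOVLE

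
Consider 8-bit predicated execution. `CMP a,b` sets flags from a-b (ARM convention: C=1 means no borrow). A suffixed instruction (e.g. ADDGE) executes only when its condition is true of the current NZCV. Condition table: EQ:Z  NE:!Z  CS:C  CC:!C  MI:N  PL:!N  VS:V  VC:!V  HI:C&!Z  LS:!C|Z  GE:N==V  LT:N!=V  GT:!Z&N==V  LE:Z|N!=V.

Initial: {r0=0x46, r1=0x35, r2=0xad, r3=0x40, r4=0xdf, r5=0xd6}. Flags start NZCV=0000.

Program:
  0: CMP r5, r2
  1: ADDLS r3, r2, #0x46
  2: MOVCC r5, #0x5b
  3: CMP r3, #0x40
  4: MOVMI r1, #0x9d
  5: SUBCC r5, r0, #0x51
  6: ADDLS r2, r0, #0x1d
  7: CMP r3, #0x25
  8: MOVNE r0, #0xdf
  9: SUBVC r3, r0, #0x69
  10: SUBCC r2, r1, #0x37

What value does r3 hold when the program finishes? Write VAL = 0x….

0: ✓ CMP  NZCV=0010
1: · ADDLS
2: · MOVCC
3: ✓ CMP  NZCV=0110
4: · MOVMI
5: · SUBCC
6: ✓ ADDLS  r2←0x63
7: ✓ CMP  NZCV=0010
8: ✓ MOVNE  r0←0xdf
9: ✓ SUBVC  r3←0x76
10: · SUBCC

VAL = 0x76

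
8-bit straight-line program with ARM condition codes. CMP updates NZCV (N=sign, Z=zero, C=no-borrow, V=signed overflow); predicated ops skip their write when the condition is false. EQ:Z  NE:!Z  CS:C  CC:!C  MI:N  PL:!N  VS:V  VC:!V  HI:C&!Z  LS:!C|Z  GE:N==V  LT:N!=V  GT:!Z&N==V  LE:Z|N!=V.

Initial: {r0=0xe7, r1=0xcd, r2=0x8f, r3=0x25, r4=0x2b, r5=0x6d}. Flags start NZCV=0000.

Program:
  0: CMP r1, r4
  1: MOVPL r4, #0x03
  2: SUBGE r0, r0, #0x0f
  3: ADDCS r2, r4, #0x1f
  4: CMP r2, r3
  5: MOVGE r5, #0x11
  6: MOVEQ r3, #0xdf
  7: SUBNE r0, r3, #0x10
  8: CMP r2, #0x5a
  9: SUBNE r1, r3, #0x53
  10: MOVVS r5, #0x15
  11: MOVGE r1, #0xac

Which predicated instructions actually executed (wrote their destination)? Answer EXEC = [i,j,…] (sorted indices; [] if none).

EXEC = [3,5,7,9]

[0] flags=1010 → (cmp)
[1] flags=1010 PL?F → skip
[2] flags=1010 GE?F → skip
[3] flags=1010 CS?T → r2=0x4a
[4] flags=0010 → (cmp)
[5] flags=0010 GE?T → r5=0x11
[6] flags=0010 EQ?F → skip
[7] flags=0010 NE?T → r0=0x15
[8] flags=1000 → (cmp)
[9] flags=1000 NE?T → r1=0xd2
[10] flags=1000 VS?F → skip
[11] flags=1000 GE?F → skip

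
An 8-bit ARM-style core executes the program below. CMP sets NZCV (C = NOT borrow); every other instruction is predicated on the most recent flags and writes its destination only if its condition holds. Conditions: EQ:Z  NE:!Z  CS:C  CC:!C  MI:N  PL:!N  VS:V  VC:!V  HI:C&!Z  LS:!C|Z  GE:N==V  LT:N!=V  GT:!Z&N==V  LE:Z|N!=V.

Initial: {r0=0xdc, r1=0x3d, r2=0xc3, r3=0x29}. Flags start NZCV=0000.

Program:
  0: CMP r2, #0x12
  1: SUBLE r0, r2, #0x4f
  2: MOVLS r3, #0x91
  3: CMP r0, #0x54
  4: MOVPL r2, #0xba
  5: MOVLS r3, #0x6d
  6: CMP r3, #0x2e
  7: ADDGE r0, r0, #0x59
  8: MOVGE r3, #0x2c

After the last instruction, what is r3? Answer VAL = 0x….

VAL = 0x29

0: ✓ CMP  NZCV=1010
1: ✓ SUBLE  r0←0x74
2: · MOVLS
3: ✓ CMP  NZCV=0010
4: ✓ MOVPL  r2←0xba
5: · MOVLS
6: ✓ CMP  NZCV=1000
7: · ADDGE
8: · MOVGE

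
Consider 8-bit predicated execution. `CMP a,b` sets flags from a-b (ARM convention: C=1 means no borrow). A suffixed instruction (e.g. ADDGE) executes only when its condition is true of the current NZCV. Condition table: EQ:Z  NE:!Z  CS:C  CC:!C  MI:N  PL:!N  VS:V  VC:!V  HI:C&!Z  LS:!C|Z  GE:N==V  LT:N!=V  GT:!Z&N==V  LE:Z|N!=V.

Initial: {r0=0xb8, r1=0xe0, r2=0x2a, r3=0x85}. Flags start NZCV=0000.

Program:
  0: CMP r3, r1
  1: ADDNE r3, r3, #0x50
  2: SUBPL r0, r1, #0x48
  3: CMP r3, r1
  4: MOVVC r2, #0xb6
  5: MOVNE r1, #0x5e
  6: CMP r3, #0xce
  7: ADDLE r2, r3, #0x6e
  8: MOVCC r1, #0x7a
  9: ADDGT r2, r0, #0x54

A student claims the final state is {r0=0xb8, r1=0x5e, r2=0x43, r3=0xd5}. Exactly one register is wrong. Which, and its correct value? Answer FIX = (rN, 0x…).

FIX = (r2, 0x0c)

[0] flags=1000 → (cmp)
[1] flags=1000 NE?T → r3=0xd5
[2] flags=1000 PL?F → skip
[3] flags=1000 → (cmp)
[4] flags=1000 VC?T → r2=0xb6
[5] flags=1000 NE?T → r1=0x5e
[6] flags=0010 → (cmp)
[7] flags=0010 LE?F → skip
[8] flags=0010 CC?F → skip
[9] flags=0010 GT?T → r2=0x0c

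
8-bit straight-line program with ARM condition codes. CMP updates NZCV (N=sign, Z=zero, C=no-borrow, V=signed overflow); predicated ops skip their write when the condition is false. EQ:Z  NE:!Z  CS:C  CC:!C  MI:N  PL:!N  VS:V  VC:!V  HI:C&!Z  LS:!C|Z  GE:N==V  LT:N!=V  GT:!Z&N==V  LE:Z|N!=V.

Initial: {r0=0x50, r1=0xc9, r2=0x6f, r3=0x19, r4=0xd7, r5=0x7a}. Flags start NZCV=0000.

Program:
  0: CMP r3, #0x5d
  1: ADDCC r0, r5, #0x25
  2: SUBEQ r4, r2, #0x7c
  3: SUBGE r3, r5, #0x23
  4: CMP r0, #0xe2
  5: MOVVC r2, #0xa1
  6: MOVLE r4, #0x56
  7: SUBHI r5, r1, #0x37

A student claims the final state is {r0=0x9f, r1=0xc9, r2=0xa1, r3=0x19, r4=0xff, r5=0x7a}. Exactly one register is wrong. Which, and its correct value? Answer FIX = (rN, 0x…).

[0] flags=1000 → (cmp)
[1] flags=1000 CC?T → r0=0x9f
[2] flags=1000 EQ?F → skip
[3] flags=1000 GE?F → skip
[4] flags=1000 → (cmp)
[5] flags=1000 VC?T → r2=0xa1
[6] flags=1000 LE?T → r4=0x56
[7] flags=1000 HI?F → skip

FIX = (r4, 0x56)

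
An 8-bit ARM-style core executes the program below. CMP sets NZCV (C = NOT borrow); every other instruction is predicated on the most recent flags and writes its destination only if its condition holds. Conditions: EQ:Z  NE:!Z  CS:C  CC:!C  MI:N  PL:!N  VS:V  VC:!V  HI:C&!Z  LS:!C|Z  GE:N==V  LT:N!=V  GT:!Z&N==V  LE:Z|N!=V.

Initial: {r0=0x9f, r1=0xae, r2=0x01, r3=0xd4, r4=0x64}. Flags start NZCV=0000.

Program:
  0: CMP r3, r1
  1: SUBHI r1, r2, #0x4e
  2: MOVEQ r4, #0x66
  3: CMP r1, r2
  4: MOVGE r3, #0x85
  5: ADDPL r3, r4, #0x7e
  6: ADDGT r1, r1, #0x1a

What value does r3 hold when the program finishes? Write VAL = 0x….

VAL = 0xd4

[0] flags=0010 → (cmp)
[1] flags=0010 HI?T → r1=0xb3
[2] flags=0010 EQ?F → skip
[3] flags=1010 → (cmp)
[4] flags=1010 GE?F → skip
[5] flags=1010 PL?F → skip
[6] flags=1010 GT?F → skip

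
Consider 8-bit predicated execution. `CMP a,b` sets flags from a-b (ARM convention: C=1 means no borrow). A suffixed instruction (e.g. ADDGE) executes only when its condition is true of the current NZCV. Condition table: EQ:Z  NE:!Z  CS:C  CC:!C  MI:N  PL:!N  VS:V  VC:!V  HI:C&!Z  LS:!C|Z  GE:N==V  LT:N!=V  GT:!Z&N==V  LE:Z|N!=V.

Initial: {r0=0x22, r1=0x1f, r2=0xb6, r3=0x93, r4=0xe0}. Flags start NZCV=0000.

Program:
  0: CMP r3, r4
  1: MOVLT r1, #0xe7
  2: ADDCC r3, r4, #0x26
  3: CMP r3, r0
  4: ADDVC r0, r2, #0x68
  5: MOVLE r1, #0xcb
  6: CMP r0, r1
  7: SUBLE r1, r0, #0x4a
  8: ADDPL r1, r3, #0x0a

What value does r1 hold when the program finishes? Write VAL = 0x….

VAL = 0x10

0: ✓ CMP  NZCV=1000
1: ✓ MOVLT  r1←0xe7
2: ✓ ADDCC  r3←0x06
3: ✓ CMP  NZCV=1000
4: ✓ ADDVC  r0←0x1e
5: ✓ MOVLE  r1←0xcb
6: ✓ CMP  NZCV=0000
7: · SUBLE
8: ✓ ADDPL  r1←0x10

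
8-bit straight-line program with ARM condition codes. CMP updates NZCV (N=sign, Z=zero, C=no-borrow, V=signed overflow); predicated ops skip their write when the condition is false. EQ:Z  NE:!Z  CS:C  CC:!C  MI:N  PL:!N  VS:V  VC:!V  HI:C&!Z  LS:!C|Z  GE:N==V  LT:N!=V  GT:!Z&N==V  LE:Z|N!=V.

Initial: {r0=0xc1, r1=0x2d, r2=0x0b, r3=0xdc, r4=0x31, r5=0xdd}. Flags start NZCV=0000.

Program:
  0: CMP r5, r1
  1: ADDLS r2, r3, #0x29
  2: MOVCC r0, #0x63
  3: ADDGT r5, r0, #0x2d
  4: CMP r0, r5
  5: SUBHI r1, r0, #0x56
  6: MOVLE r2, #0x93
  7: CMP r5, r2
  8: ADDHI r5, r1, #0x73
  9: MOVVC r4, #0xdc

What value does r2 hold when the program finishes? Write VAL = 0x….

VAL = 0x93

0: ✓ CMP  NZCV=1010
1: · ADDLS
2: · MOVCC
3: · ADDGT
4: ✓ CMP  NZCV=1000
5: · SUBHI
6: ✓ MOVLE  r2←0x93
7: ✓ CMP  NZCV=0010
8: ✓ ADDHI  r5←0xa0
9: ✓ MOVVC  r4←0xdc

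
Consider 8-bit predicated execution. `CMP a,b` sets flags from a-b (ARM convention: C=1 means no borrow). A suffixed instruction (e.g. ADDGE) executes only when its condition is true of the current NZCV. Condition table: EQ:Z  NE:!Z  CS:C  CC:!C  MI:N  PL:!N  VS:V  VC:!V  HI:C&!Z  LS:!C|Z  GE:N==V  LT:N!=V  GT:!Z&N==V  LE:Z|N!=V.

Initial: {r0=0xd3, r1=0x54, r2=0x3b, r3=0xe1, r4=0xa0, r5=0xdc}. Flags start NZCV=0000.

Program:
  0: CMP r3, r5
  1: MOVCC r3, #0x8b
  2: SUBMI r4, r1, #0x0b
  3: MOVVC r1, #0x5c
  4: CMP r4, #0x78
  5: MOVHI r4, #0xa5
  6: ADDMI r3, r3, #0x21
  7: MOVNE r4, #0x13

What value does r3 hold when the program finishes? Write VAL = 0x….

VAL = 0xe1

[0] flags=0010 → (cmp)
[1] flags=0010 CC?F → skip
[2] flags=0010 MI?F → skip
[3] flags=0010 VC?T → r1=0x5c
[4] flags=0011 → (cmp)
[5] flags=0011 HI?T → r4=0xa5
[6] flags=0011 MI?F → skip
[7] flags=0011 NE?T → r4=0x13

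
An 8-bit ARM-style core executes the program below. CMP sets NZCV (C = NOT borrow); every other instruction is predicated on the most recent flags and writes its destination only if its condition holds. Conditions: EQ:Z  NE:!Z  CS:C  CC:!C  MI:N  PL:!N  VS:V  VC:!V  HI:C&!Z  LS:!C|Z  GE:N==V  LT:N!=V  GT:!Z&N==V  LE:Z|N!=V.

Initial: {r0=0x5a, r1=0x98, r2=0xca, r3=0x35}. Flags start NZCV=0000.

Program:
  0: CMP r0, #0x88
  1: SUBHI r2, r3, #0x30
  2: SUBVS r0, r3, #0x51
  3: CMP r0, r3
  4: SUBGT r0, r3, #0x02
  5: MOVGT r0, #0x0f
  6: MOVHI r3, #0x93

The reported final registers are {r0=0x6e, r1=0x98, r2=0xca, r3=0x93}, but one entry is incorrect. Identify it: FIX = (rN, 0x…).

0: ✓ CMP  NZCV=1001
1: · SUBHI
2: ✓ SUBVS  r0←0xe4
3: ✓ CMP  NZCV=1010
4: · SUBGT
5: · MOVGT
6: ✓ MOVHI  r3←0x93

FIX = (r0, 0xe4)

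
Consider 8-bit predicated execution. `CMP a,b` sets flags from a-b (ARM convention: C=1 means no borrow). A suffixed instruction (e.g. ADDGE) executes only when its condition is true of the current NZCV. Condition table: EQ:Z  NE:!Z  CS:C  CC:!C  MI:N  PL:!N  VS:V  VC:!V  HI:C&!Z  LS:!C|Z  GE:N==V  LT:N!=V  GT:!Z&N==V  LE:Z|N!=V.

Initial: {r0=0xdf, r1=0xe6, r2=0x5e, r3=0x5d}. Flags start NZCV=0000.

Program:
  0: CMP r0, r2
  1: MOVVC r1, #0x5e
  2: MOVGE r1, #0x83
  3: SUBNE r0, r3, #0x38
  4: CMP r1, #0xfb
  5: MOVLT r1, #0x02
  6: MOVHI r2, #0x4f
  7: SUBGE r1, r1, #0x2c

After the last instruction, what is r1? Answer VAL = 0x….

[0] flags=1010 → (cmp)
[1] flags=1010 VC?T → r1=0x5e
[2] flags=1010 GE?F → skip
[3] flags=1010 NE?T → r0=0x25
[4] flags=0000 → (cmp)
[5] flags=0000 LT?F → skip
[6] flags=0000 HI?F → skip
[7] flags=0000 GE?T → r1=0x32

VAL = 0x32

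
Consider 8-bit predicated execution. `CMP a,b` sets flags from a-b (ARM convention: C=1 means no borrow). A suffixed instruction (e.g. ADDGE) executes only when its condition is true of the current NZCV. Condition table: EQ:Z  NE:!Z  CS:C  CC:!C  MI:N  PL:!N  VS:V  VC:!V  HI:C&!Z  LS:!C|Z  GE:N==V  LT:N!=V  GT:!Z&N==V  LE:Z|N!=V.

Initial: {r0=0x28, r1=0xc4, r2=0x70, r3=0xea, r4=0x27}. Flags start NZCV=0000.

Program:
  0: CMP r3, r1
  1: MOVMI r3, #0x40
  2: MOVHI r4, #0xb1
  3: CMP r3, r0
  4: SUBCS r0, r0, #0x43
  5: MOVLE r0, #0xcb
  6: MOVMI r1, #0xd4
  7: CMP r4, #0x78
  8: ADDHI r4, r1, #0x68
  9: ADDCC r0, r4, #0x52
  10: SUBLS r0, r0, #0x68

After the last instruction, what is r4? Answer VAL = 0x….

0: ✓ CMP  NZCV=0010
1: · MOVMI
2: ✓ MOVHI  r4←0xb1
3: ✓ CMP  NZCV=1010
4: ✓ SUBCS  r0←0xe5
5: ✓ MOVLE  r0←0xcb
6: ✓ MOVMI  r1←0xd4
7: ✓ CMP  NZCV=0011
8: ✓ ADDHI  r4←0x3c
9: · ADDCC
10: · SUBLS

VAL = 0x3c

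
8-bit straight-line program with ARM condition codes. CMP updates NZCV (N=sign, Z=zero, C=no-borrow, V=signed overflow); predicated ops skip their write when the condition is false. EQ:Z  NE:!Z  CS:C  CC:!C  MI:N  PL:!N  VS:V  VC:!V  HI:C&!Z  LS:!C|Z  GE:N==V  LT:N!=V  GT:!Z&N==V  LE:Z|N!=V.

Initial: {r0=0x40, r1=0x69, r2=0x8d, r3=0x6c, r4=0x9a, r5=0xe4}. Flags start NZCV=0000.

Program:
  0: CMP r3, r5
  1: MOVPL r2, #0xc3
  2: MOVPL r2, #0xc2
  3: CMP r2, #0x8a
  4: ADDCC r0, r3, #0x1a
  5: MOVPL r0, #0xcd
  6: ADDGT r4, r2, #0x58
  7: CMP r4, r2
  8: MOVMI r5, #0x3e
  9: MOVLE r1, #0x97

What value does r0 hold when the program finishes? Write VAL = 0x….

VAL = 0xcd

[0] flags=1001 → (cmp)
[1] flags=1001 PL?F → skip
[2] flags=1001 PL?F → skip
[3] flags=0010 → (cmp)
[4] flags=0010 CC?F → skip
[5] flags=0010 PL?T → r0=0xcd
[6] flags=0010 GT?T → r4=0xe5
[7] flags=0010 → (cmp)
[8] flags=0010 MI?F → skip
[9] flags=0010 LE?F → skip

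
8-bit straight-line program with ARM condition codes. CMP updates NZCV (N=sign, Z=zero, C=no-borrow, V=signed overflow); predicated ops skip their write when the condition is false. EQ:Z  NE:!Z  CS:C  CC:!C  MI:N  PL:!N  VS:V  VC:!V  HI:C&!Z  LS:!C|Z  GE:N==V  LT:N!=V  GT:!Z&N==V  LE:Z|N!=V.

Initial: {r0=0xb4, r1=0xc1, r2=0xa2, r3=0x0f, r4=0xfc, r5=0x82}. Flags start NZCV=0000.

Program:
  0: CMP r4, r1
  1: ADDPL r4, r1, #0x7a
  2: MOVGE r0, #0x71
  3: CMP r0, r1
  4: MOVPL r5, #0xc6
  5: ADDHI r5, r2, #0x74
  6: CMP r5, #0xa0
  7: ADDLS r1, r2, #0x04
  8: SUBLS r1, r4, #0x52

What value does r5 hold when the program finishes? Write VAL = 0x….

VAL = 0x82

0: ✓ CMP  NZCV=0010
1: ✓ ADDPL  r4←0x3b
2: ✓ MOVGE  r0←0x71
3: ✓ CMP  NZCV=1001
4: · MOVPL
5: · ADDHI
6: ✓ CMP  NZCV=1000
7: ✓ ADDLS  r1←0xa6
8: ✓ SUBLS  r1←0xe9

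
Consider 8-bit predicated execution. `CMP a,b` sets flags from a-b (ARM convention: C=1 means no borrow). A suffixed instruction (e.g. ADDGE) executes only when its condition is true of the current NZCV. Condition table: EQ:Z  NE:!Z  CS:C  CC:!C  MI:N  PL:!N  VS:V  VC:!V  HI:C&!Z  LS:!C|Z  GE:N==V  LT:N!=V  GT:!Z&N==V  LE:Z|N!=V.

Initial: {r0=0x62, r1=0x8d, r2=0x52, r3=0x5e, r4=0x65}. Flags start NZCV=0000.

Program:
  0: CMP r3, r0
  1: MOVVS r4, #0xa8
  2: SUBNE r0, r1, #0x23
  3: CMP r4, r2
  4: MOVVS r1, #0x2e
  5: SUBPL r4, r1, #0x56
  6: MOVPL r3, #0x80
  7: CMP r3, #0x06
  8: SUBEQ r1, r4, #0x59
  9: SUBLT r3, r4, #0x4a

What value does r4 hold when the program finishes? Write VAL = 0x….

VAL = 0x37

0: ✓ CMP  NZCV=1000
1: · MOVVS
2: ✓ SUBNE  r0←0x6a
3: ✓ CMP  NZCV=0010
4: · MOVVS
5: ✓ SUBPL  r4←0x37
6: ✓ MOVPL  r3←0x80
7: ✓ CMP  NZCV=0011
8: · SUBEQ
9: ✓ SUBLT  r3←0xed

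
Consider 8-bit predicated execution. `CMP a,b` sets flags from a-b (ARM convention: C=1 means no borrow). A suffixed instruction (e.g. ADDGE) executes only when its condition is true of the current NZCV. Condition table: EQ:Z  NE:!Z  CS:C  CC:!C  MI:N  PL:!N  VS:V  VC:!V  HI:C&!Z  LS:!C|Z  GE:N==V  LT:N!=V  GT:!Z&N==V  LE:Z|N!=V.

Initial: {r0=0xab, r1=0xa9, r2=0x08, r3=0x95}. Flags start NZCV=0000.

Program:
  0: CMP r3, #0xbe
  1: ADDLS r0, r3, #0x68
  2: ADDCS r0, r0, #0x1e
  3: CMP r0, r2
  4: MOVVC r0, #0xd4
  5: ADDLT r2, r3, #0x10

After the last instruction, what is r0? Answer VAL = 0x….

[0] flags=1000 → (cmp)
[1] flags=1000 LS?T → r0=0xfd
[2] flags=1000 CS?F → skip
[3] flags=1010 → (cmp)
[4] flags=1010 VC?T → r0=0xd4
[5] flags=1010 LT?T → r2=0xa5

VAL = 0xd4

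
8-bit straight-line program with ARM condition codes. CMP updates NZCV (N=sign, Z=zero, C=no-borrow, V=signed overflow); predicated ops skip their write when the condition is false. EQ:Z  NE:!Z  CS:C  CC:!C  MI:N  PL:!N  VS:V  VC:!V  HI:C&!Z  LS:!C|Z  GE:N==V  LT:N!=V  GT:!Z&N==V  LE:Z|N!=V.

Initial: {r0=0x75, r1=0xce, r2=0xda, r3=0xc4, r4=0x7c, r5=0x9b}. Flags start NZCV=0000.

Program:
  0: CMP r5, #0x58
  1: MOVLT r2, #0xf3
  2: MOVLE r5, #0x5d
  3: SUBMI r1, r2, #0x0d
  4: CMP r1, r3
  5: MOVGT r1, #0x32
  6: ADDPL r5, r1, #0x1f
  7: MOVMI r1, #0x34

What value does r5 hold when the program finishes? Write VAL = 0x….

0: ✓ CMP  NZCV=0011
1: ✓ MOVLT  r2←0xf3
2: ✓ MOVLE  r5←0x5d
3: · SUBMI
4: ✓ CMP  NZCV=0010
5: ✓ MOVGT  r1←0x32
6: ✓ ADDPL  r5←0x51
7: · MOVMI

VAL = 0x51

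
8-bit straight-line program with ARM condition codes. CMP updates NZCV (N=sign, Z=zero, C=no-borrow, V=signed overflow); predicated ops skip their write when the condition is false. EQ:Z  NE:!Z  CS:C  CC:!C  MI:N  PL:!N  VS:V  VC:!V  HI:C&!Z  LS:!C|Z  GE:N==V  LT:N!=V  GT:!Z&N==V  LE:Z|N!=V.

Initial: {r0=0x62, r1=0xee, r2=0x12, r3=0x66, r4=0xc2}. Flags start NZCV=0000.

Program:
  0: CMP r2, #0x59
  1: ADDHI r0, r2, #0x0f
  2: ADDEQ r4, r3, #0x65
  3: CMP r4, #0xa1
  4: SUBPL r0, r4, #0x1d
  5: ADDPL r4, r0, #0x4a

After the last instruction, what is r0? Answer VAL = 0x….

VAL = 0xa5

[0] flags=1000 → (cmp)
[1] flags=1000 HI?F → skip
[2] flags=1000 EQ?F → skip
[3] flags=0010 → (cmp)
[4] flags=0010 PL?T → r0=0xa5
[5] flags=0010 PL?T → r4=0xef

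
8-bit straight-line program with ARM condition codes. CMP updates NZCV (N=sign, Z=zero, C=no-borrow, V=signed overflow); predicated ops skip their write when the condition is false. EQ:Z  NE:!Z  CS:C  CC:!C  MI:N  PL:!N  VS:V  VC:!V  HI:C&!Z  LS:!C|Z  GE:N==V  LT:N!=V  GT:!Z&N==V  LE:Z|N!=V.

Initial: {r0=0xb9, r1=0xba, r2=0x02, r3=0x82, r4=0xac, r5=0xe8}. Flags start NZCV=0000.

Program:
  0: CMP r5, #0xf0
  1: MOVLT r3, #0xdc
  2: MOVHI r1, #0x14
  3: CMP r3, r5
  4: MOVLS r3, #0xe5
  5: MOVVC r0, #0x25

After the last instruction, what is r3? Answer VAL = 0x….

VAL = 0xe5

0: ✓ CMP  NZCV=1000
1: ✓ MOVLT  r3←0xdc
2: · MOVHI
3: ✓ CMP  NZCV=1000
4: ✓ MOVLS  r3←0xe5
5: ✓ MOVVC  r0←0x25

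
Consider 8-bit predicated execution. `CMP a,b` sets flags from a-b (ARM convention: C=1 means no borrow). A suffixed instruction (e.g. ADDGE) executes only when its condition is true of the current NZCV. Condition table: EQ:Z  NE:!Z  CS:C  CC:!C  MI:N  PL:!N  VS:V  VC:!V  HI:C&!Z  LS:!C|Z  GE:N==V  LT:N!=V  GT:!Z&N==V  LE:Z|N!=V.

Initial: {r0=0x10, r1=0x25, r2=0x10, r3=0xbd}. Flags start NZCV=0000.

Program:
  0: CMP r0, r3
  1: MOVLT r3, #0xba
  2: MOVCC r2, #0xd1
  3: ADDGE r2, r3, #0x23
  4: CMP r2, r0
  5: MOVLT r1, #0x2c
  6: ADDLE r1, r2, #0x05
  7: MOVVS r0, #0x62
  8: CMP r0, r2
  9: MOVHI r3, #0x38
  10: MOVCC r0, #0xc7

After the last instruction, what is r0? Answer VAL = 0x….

VAL = 0xc7

[0] flags=0000 → (cmp)
[1] flags=0000 LT?F → skip
[2] flags=0000 CC?T → r2=0xd1
[3] flags=0000 GE?T → r2=0xe0
[4] flags=1010 → (cmp)
[5] flags=1010 LT?T → r1=0x2c
[6] flags=1010 LE?T → r1=0xe5
[7] flags=1010 VS?F → skip
[8] flags=0000 → (cmp)
[9] flags=0000 HI?F → skip
[10] flags=0000 CC?T → r0=0xc7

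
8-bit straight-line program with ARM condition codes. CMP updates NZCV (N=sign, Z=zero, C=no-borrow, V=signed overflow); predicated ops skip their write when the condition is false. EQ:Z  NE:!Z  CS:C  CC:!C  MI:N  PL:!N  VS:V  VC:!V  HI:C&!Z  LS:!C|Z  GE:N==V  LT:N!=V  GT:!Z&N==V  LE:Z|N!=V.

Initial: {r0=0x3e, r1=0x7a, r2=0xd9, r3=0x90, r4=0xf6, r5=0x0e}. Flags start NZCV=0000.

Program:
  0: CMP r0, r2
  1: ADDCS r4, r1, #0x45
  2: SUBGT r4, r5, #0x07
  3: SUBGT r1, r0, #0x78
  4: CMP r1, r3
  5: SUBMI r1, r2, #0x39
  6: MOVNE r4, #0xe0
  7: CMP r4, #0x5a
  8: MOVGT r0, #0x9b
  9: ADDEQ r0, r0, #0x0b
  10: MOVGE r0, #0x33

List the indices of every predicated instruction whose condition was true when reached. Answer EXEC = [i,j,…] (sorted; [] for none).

0: ✓ CMP  NZCV=0000
1: · ADDCS
2: ✓ SUBGT  r4←0x07
3: ✓ SUBGT  r1←0xc6
4: ✓ CMP  NZCV=0010
5: · SUBMI
6: ✓ MOVNE  r4←0xe0
7: ✓ CMP  NZCV=1010
8: · MOVGT
9: · ADDEQ
10: · MOVGE

EXEC = [2,3,6]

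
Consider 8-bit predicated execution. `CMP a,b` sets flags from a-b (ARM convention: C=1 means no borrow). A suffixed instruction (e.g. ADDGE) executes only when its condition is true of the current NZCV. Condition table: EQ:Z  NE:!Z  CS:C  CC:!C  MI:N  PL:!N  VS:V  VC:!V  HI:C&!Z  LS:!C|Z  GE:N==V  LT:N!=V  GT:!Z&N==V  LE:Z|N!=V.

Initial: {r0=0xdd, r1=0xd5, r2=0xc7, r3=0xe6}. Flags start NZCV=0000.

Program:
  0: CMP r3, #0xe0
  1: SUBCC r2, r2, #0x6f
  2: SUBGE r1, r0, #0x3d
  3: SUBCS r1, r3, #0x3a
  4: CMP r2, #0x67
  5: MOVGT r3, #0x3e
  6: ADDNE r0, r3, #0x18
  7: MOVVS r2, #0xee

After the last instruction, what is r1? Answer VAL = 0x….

VAL = 0xac

[0] flags=0010 → (cmp)
[1] flags=0010 CC?F → skip
[2] flags=0010 GE?T → r1=0xa0
[3] flags=0010 CS?T → r1=0xac
[4] flags=0011 → (cmp)
[5] flags=0011 GT?F → skip
[6] flags=0011 NE?T → r0=0xfe
[7] flags=0011 VS?T → r2=0xee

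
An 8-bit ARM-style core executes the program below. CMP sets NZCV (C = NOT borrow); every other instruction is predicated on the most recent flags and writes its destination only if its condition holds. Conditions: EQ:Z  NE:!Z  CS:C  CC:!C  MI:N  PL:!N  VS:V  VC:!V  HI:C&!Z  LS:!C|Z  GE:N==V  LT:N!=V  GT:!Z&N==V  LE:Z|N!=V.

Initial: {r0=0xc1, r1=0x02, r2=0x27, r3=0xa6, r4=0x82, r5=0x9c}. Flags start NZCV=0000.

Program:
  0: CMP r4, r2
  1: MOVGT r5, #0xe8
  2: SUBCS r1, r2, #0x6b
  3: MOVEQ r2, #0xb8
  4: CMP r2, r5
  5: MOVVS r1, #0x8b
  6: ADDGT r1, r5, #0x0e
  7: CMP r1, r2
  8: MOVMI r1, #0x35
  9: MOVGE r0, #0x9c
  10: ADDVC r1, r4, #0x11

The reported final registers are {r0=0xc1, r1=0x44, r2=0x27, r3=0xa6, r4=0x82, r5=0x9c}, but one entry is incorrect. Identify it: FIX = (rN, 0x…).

FIX = (r1, 0x93)

[0] flags=0011 → (cmp)
[1] flags=0011 GT?F → skip
[2] flags=0011 CS?T → r1=0xbc
[3] flags=0011 EQ?F → skip
[4] flags=1001 → (cmp)
[5] flags=1001 VS?T → r1=0x8b
[6] flags=1001 GT?T → r1=0xaa
[7] flags=1010 → (cmp)
[8] flags=1010 MI?T → r1=0x35
[9] flags=1010 GE?F → skip
[10] flags=1010 VC?T → r1=0x93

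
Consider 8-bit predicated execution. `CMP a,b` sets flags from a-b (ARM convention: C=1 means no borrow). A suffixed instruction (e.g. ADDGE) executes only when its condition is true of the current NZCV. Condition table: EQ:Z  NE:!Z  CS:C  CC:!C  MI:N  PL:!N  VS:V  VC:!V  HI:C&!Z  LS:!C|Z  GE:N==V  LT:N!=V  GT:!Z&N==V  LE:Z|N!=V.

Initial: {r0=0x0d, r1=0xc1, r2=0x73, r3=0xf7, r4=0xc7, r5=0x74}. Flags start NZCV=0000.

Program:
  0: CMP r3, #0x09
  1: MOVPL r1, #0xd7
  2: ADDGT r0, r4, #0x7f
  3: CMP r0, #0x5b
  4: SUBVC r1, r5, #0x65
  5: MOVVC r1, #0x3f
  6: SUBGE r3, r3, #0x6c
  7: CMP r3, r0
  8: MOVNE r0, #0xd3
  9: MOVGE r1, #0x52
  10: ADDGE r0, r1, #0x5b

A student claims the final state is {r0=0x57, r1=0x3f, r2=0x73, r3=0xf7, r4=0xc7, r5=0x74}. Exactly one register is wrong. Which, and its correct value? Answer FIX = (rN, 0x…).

FIX = (r0, 0xd3)

[0] flags=1010 → (cmp)
[1] flags=1010 PL?F → skip
[2] flags=1010 GT?F → skip
[3] flags=1000 → (cmp)
[4] flags=1000 VC?T → r1=0x0f
[5] flags=1000 VC?T → r1=0x3f
[6] flags=1000 GE?F → skip
[7] flags=1010 → (cmp)
[8] flags=1010 NE?T → r0=0xd3
[9] flags=1010 GE?F → skip
[10] flags=1010 GE?F → skip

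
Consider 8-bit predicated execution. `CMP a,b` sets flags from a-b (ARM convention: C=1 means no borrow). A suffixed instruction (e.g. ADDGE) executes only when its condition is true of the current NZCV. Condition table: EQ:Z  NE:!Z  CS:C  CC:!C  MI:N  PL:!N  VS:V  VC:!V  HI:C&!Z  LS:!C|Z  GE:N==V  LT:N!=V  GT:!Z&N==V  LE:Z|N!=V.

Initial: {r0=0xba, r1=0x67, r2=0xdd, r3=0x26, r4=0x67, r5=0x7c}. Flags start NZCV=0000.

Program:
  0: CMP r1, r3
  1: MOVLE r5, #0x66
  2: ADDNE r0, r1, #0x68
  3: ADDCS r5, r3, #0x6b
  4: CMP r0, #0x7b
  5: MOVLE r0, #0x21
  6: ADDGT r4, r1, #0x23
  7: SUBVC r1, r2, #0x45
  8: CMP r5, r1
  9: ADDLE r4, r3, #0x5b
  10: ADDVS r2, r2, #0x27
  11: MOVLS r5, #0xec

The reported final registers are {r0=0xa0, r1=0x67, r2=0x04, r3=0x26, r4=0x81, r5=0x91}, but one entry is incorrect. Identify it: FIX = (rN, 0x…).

FIX = (r0, 0x21)

0: ✓ CMP  NZCV=0010
1: · MOVLE
2: ✓ ADDNE  r0←0xcf
3: ✓ ADDCS  r5←0x91
4: ✓ CMP  NZCV=0011
5: ✓ MOVLE  r0←0x21
6: · ADDGT
7: · SUBVC
8: ✓ CMP  NZCV=0011
9: ✓ ADDLE  r4←0x81
10: ✓ ADDVS  r2←0x04
11: · MOVLS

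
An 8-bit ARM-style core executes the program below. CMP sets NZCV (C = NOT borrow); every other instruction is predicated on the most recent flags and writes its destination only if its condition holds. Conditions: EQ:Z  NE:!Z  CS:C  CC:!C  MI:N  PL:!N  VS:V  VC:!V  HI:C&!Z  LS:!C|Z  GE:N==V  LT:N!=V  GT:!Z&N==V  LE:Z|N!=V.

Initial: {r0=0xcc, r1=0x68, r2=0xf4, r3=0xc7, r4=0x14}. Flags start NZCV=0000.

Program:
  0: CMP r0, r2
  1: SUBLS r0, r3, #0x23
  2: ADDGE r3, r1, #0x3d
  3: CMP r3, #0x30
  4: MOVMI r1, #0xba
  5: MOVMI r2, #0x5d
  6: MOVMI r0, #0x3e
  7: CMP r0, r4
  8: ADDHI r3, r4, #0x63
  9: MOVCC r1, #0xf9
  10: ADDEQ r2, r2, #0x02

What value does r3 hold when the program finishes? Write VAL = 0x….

0: ✓ CMP  NZCV=1000
1: ✓ SUBLS  r0←0xa4
2: · ADDGE
3: ✓ CMP  NZCV=1010
4: ✓ MOVMI  r1←0xba
5: ✓ MOVMI  r2←0x5d
6: ✓ MOVMI  r0←0x3e
7: ✓ CMP  NZCV=0010
8: ✓ ADDHI  r3←0x77
9: · MOVCC
10: · ADDEQ

VAL = 0x77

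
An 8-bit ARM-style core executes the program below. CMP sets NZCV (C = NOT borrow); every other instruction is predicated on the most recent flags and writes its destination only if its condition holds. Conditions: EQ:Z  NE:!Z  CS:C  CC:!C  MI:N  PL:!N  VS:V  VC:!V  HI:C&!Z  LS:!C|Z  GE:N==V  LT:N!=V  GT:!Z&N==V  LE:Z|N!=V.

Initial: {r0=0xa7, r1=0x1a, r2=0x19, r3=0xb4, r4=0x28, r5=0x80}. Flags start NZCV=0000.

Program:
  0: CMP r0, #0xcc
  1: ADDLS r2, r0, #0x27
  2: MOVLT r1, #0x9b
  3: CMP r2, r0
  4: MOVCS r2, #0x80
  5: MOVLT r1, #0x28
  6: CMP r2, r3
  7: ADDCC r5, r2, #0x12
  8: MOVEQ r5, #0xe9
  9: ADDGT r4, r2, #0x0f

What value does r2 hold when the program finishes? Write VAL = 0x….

VAL = 0x80

[0] flags=1000 → (cmp)
[1] flags=1000 LS?T → r2=0xce
[2] flags=1000 LT?T → r1=0x9b
[3] flags=0010 → (cmp)
[4] flags=0010 CS?T → r2=0x80
[5] flags=0010 LT?F → skip
[6] flags=1000 → (cmp)
[7] flags=1000 CC?T → r5=0x92
[8] flags=1000 EQ?F → skip
[9] flags=1000 GT?F → skip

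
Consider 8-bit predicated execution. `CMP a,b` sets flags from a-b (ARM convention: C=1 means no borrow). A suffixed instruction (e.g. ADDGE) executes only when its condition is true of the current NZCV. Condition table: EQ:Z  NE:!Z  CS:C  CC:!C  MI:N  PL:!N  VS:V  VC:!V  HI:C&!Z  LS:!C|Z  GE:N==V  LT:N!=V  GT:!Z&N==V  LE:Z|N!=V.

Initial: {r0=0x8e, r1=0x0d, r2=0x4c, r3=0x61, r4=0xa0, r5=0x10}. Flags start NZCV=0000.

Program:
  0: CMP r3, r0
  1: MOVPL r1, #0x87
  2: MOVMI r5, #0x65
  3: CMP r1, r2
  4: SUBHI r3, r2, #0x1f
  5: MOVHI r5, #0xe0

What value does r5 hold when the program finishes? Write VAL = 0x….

[0] flags=1001 → (cmp)
[1] flags=1001 PL?F → skip
[2] flags=1001 MI?T → r5=0x65
[3] flags=1000 → (cmp)
[4] flags=1000 HI?F → skip
[5] flags=1000 HI?F → skip

VAL = 0x65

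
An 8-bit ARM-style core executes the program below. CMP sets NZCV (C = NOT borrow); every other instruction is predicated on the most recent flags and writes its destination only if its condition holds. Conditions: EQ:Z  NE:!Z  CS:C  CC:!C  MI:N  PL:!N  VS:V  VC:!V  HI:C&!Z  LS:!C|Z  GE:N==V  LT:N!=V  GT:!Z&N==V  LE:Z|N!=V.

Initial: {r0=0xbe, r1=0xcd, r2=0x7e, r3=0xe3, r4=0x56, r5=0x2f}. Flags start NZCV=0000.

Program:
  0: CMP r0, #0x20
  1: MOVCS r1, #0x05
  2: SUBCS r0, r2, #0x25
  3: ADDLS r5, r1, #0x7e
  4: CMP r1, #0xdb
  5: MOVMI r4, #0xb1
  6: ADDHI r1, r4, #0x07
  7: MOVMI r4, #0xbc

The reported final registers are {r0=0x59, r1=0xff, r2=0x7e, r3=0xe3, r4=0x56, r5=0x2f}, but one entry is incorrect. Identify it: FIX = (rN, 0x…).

0: ✓ CMP  NZCV=1010
1: ✓ MOVCS  r1←0x05
2: ✓ SUBCS  r0←0x59
3: · ADDLS
4: ✓ CMP  NZCV=0000
5: · MOVMI
6: · ADDHI
7: · MOVMI

FIX = (r1, 0x05)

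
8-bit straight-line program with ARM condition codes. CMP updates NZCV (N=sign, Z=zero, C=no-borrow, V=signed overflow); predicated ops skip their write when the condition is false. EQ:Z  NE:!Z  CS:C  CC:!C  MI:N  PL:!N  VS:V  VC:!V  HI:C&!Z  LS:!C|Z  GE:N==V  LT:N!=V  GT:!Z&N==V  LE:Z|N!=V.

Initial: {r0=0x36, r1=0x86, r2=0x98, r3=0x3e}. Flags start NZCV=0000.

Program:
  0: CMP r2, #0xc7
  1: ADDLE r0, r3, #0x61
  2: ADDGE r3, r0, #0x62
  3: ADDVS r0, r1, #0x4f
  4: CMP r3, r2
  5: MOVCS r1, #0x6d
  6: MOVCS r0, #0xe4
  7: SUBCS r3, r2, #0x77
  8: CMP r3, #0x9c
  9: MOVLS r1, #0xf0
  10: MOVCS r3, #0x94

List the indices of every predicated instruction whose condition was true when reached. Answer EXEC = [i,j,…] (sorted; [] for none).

EXEC = [1,9]

[0] flags=1000 → (cmp)
[1] flags=1000 LE?T → r0=0x9f
[2] flags=1000 GE?F → skip
[3] flags=1000 VS?F → skip
[4] flags=1001 → (cmp)
[5] flags=1001 CS?F → skip
[6] flags=1001 CS?F → skip
[7] flags=1001 CS?F → skip
[8] flags=1001 → (cmp)
[9] flags=1001 LS?T → r1=0xf0
[10] flags=1001 CS?F → skip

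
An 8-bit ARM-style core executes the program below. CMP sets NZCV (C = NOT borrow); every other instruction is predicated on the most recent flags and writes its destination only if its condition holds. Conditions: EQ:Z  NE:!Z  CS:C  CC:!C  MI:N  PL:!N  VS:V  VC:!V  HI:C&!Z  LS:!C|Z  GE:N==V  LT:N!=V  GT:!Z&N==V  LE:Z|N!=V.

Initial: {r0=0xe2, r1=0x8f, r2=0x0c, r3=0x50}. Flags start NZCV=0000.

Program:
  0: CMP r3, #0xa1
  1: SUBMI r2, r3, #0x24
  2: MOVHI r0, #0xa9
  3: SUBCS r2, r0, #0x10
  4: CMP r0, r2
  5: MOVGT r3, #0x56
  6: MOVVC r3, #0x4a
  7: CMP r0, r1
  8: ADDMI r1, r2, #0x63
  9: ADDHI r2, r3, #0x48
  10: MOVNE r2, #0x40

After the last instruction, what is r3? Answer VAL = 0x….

VAL = 0x4a

0: ✓ CMP  NZCV=1001
1: ✓ SUBMI  r2←0x2c
2: · MOVHI
3: · SUBCS
4: ✓ CMP  NZCV=1010
5: · MOVGT
6: ✓ MOVVC  r3←0x4a
7: ✓ CMP  NZCV=0010
8: · ADDMI
9: ✓ ADDHI  r2←0x92
10: ✓ MOVNE  r2←0x40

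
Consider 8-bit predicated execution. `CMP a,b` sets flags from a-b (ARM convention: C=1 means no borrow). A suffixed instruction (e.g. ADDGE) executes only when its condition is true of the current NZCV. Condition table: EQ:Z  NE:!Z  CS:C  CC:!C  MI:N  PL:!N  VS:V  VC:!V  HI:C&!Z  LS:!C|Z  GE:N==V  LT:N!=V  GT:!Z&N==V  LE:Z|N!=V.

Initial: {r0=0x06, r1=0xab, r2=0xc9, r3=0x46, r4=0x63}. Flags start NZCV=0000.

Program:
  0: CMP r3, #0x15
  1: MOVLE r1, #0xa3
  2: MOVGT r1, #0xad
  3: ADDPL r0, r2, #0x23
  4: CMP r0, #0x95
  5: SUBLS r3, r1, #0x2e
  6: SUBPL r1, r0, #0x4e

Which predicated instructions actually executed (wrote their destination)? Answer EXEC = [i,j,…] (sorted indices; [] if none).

[0] flags=0010 → (cmp)
[1] flags=0010 LE?F → skip
[2] flags=0010 GT?T → r1=0xad
[3] flags=0010 PL?T → r0=0xec
[4] flags=0010 → (cmp)
[5] flags=0010 LS?F → skip
[6] flags=0010 PL?T → r1=0x9e

EXEC = [2,3,6]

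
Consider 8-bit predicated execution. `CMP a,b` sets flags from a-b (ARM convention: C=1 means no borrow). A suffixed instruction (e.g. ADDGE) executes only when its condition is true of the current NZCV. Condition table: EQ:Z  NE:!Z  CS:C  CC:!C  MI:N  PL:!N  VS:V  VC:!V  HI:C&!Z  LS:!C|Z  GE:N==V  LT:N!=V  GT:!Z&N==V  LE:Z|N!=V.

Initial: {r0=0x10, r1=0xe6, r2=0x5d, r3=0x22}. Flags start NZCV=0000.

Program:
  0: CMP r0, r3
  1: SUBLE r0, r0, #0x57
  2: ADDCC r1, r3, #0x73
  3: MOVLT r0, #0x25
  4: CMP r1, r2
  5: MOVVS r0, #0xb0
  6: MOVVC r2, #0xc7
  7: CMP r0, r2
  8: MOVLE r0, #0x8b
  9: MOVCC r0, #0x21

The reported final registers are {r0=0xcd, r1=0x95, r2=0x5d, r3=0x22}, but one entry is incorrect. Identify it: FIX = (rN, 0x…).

[0] flags=1000 → (cmp)
[1] flags=1000 LE?T → r0=0xb9
[2] flags=1000 CC?T → r1=0x95
[3] flags=1000 LT?T → r0=0x25
[4] flags=0011 → (cmp)
[5] flags=0011 VS?T → r0=0xb0
[6] flags=0011 VC?F → skip
[7] flags=0011 → (cmp)
[8] flags=0011 LE?T → r0=0x8b
[9] flags=0011 CC?F → skip

FIX = (r0, 0x8b)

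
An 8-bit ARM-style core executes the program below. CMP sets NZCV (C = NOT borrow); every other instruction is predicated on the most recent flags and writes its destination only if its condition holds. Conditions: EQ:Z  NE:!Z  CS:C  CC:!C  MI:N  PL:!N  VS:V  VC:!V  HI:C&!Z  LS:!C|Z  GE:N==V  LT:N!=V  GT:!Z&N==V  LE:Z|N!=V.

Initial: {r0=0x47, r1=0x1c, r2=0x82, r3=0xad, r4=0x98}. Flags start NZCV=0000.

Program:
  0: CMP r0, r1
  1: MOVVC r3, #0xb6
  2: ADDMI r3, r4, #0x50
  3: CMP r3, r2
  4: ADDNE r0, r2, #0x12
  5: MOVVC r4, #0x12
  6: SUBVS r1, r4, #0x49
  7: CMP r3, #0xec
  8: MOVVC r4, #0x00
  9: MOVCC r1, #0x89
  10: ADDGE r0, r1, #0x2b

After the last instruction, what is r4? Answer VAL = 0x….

[0] flags=0010 → (cmp)
[1] flags=0010 VC?T → r3=0xb6
[2] flags=0010 MI?F → skip
[3] flags=0010 → (cmp)
[4] flags=0010 NE?T → r0=0x94
[5] flags=0010 VC?T → r4=0x12
[6] flags=0010 VS?F → skip
[7] flags=1000 → (cmp)
[8] flags=1000 VC?T → r4=0x00
[9] flags=1000 CC?T → r1=0x89
[10] flags=1000 GE?F → skip

VAL = 0x00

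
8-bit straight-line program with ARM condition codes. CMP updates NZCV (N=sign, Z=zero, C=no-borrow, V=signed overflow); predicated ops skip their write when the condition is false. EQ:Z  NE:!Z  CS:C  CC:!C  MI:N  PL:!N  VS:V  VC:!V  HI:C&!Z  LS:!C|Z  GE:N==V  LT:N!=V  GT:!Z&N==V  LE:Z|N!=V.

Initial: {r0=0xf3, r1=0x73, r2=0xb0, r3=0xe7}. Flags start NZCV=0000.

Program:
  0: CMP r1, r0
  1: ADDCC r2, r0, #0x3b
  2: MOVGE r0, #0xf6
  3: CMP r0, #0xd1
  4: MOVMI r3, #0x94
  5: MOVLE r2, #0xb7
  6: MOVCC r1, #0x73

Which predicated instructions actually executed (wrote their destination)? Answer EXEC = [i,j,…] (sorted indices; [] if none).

[0] flags=1001 → (cmp)
[1] flags=1001 CC?T → r2=0x2e
[2] flags=1001 GE?T → r0=0xf6
[3] flags=0010 → (cmp)
[4] flags=0010 MI?F → skip
[5] flags=0010 LE?F → skip
[6] flags=0010 CC?F → skip

EXEC = [1,2]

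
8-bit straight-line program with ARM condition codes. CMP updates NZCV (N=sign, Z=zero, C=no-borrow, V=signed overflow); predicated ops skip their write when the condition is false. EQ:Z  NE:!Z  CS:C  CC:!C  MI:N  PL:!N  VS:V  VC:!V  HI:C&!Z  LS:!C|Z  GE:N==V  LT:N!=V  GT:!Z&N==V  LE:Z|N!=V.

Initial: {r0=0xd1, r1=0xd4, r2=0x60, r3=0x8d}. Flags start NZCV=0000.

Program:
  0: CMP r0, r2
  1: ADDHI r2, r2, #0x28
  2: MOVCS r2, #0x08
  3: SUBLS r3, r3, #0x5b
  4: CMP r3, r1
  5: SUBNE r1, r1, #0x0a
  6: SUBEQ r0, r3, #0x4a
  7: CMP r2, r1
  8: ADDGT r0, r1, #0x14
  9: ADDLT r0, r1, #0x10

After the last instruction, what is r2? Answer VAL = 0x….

[0] flags=0011 → (cmp)
[1] flags=0011 HI?T → r2=0x88
[2] flags=0011 CS?T → r2=0x08
[3] flags=0011 LS?F → skip
[4] flags=1000 → (cmp)
[5] flags=1000 NE?T → r1=0xca
[6] flags=1000 EQ?F → skip
[7] flags=0000 → (cmp)
[8] flags=0000 GT?T → r0=0xde
[9] flags=0000 LT?F → skip

VAL = 0x08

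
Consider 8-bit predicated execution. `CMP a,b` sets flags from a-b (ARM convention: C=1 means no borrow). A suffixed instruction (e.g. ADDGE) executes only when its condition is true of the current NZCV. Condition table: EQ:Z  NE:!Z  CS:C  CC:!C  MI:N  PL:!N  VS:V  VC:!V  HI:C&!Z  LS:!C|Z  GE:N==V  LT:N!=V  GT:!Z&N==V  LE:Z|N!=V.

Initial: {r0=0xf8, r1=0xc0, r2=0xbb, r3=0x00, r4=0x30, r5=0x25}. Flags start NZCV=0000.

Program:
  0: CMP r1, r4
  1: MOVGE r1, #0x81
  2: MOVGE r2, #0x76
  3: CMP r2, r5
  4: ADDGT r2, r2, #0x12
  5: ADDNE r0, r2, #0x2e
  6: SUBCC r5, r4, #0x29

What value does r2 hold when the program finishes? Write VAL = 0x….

VAL = 0xbb

0: ✓ CMP  NZCV=1010
1: · MOVGE
2: · MOVGE
3: ✓ CMP  NZCV=1010
4: · ADDGT
5: ✓ ADDNE  r0←0xe9
6: · SUBCC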